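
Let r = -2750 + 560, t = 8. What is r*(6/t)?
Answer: -3285/2 ≈ -1642.5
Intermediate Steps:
r = -2190
r*(6/t) = -13140/8 = -2190*¾ = -3285/2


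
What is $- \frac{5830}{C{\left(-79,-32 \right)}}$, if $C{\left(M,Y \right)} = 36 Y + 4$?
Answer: $\frac{2915}{574} \approx 5.0784$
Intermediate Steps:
$C{\left(M,Y \right)} = 4 + 36 Y$
$- \frac{5830}{C{\left(-79,-32 \right)}} = - \frac{5830}{4 + 36 \left(-32\right)} = - \frac{5830}{4 - 1152} = - \frac{5830}{-1148} = \left(-5830\right) \left(- \frac{1}{1148}\right) = \frac{2915}{574}$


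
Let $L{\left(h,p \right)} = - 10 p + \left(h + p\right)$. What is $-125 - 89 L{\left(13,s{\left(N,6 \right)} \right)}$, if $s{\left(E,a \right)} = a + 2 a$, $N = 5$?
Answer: $13136$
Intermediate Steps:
$s{\left(E,a \right)} = 3 a$
$L{\left(h,p \right)} = h - 9 p$
$-125 - 89 L{\left(13,s{\left(N,6 \right)} \right)} = -125 - 89 \left(13 - 9 \cdot 3 \cdot 6\right) = -125 - 89 \left(13 - 162\right) = -125 - -13261 = -125 + 13261 = 13136$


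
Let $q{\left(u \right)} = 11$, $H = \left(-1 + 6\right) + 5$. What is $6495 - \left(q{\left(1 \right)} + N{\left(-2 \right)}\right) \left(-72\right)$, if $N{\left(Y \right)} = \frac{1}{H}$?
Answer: $\frac{36471}{5} \approx 7294.2$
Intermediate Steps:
$H = 10$ ($H = 5 + 5 = 10$)
$N{\left(Y \right)} = \frac{1}{10}$
$6495 - \left(q{\left(1 \right)} + N{\left(-2 \right)}\right) \left(-72\right) = 6495 - \left(11 + \frac{1}{10}\right) \left(-72\right) = 6495 - \frac{111}{10} \left(-72\right) = 6495 - - \frac{3996}{5} = 6495 + \frac{3996}{5} = \frac{36471}{5}$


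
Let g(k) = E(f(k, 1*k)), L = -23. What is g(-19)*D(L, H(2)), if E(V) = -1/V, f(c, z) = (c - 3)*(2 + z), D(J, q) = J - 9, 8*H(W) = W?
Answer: 16/187 ≈ 0.085562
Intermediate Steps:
H(W) = W/8
D(J, q) = -9 + J
f(c, z) = (-3 + c)*(2 + z)
g(k) = -1/(-6 + k² - k) (g(k) = -1/(-6 - 3*k + 2*k + k*(1*k)) = -1/(-6 - 3*k + 2*k + k*k) = -1/(-6 - 3*k + 2*k + k²) = -1/(-6 + k² - k))
g(-19)*D(L, H(2)) = (-9 - 23)/(6 - 19 - 1*(-19)²) = -32/(6 - 19 - 1*361) = -32/(6 - 19 - 361) = -32/(-374) = -1/374*(-32) = 16/187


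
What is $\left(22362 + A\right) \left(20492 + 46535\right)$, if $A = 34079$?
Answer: $3783070907$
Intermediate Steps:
$\left(22362 + A\right) \left(20492 + 46535\right) = \left(22362 + 34079\right) \left(20492 + 46535\right) = 56441 \cdot 67027 = 3783070907$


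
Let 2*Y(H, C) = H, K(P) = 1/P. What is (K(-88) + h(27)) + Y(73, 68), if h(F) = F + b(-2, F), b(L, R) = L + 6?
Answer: 5939/88 ≈ 67.489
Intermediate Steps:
b(L, R) = 6 + L
h(F) = 4 + F (h(F) = F + (6 - 2) = F + 4 = 4 + F)
Y(H, C) = H/2
(K(-88) + h(27)) + Y(73, 68) = (1/(-88) + (4 + 27)) + (½)*73 = (-1/88 + 31) + 73/2 = 2727/88 + 73/2 = 5939/88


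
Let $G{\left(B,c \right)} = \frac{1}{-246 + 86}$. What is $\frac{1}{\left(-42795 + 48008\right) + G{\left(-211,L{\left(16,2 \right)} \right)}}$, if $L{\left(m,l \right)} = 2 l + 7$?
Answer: $\frac{160}{834079} \approx 0.00019183$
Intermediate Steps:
$L{\left(m,l \right)} = 7 + 2 l$
$G{\left(B,c \right)} = - \frac{1}{160}$ ($G{\left(B,c \right)} = \frac{1}{-160} = - \frac{1}{160}$)
$\frac{1}{\left(-42795 + 48008\right) + G{\left(-211,L{\left(16,2 \right)} \right)}} = \frac{1}{\left(-42795 + 48008\right) - \frac{1}{160}} = \frac{1}{5213 - \frac{1}{160}} = \frac{1}{\frac{834079}{160}} = \frac{160}{834079}$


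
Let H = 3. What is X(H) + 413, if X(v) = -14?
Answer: 399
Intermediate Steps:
X(H) + 413 = -14 + 413 = 399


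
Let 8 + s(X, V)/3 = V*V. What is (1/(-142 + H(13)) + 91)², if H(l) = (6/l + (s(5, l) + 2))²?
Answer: 13120549897610521444/1584415973106729 ≈ 8281.0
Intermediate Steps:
s(X, V) = -24 + 3*V² (s(X, V) = -24 + 3*(V*V) = -24 + 3*V²)
H(l) = (-22 + 3*l² + 6/l)² (H(l) = (6/l + ((-24 + 3*l²) + 2))² = (6/l + (-22 + 3*l²))² = (-22 + 3*l² + 6/l)²)
(1/(-142 + H(13)) + 91)² = (1/(-142 + (6 - 22*13 + 3*13³)²/13²) + 91)² = (1/(-142 + (6 - 286 + 3*2197)²/169) + 91)² = (1/(-142 + (6 - 286 + 6591)²/169) + 91)² = (1/(-142 + (1/169)*6311²) + 91)² = (1/(-142 + (1/169)*39828721) + 91)² = (1/(-142 + 39828721/169) + 91)² = (1/(39804723/169) + 91)² = (169/39804723 + 91)² = (3622229962/39804723)² = 13120549897610521444/1584415973106729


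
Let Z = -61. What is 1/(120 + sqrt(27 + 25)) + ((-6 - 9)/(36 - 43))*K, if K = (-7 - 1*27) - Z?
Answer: 1452945/25109 - sqrt(13)/7174 ≈ 57.865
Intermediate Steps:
K = 27 (K = (-7 - 1*27) - 1*(-61) = (-7 - 27) + 61 = -34 + 61 = 27)
1/(120 + sqrt(27 + 25)) + ((-6 - 9)/(36 - 43))*K = 1/(120 + sqrt(27 + 25)) + ((-6 - 9)/(36 - 43))*27 = 1/(120 + sqrt(52)) - 15/(-7)*27 = 1/(120 + 2*sqrt(13)) - 15*(-1/7)*27 = 1/(120 + 2*sqrt(13)) + (15/7)*27 = 1/(120 + 2*sqrt(13)) + 405/7 = 405/7 + 1/(120 + 2*sqrt(13))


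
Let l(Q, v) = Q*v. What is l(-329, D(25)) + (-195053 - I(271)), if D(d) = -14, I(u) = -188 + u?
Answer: -190530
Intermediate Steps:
l(-329, D(25)) + (-195053 - I(271)) = -329*(-14) + (-195053 - (-188 + 271)) = 4606 + (-195053 - 1*83) = 4606 + (-195053 - 83) = 4606 - 195136 = -190530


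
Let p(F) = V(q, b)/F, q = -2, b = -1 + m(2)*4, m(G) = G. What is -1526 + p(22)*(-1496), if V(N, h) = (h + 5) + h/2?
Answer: -2580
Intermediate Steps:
b = 7 (b = -1 + 2*4 = -1 + 8 = 7)
V(N, h) = 5 + 3*h/2 (V(N, h) = (5 + h) + h*(½) = (5 + h) + h/2 = 5 + 3*h/2)
p(F) = 31/(2*F) (p(F) = (5 + (3/2)*7)/F = (5 + 21/2)/F = 31/(2*F))
-1526 + p(22)*(-1496) = -1526 + ((31/2)/22)*(-1496) = -1526 + ((31/2)*(1/22))*(-1496) = -1526 + (31/44)*(-1496) = -1526 - 1054 = -2580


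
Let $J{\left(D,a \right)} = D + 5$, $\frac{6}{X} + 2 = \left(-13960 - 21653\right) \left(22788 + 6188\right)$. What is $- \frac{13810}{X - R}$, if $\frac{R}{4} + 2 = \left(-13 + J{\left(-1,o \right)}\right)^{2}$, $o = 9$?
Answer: $\frac{7125423412450}{163043721823} \approx 43.703$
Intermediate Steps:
$X = - \frac{3}{515961145}$ ($X = \frac{6}{-2 + \left(-13960 - 21653\right) \left(22788 + 6188\right)} = \frac{6}{-2 - 1031922288} = \frac{6}{-1031922290} = 6 \left(- \frac{1}{1031922290}\right) = - \frac{3}{515961145} \approx -5.8144 \cdot 10^{-9}$)
$J{\left(D,a \right)} = 5 + D$
$R = 316$ ($R = -8 + 4 \left(-13 + \left(5 - 1\right)\right)^{2} = -8 + 4 \left(-13 + 4\right)^{2} = -8 + 4 \left(-9\right)^{2} = -8 + 4 \cdot 81 = -8 + 324 = 316$)
$- \frac{13810}{X - R} = - \frac{13810}{- \frac{3}{515961145} - 316} = - \frac{13810}{- \frac{163043721823}{515961145}} = \left(-13810\right) \left(- \frac{515961145}{163043721823}\right) = \frac{7125423412450}{163043721823}$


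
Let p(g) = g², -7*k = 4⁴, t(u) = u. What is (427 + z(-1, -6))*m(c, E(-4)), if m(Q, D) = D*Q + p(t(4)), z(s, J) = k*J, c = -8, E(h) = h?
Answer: 217200/7 ≈ 31029.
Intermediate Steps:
k = -256/7 (k = -⅐*4⁴ = -⅐*256 = -256/7 ≈ -36.571)
z(s, J) = -256*J/7
m(Q, D) = 16 + D*Q (m(Q, D) = D*Q + 4² = D*Q + 16 = 16 + D*Q)
(427 + z(-1, -6))*m(c, E(-4)) = (427 - 256/7*(-6))*(16 - 4*(-8)) = (427 + 1536/7)*(16 + 32) = (4525/7)*48 = 217200/7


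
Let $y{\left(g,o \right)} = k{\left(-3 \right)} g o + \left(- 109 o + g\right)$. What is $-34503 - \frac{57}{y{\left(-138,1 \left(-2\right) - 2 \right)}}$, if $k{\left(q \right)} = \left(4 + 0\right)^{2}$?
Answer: $- \frac{315012447}{9130} \approx -34503.0$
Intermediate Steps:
$k{\left(q \right)} = 16$ ($k{\left(q \right)} = 4^{2} = 16$)
$y{\left(g,o \right)} = g - 109 o + 16 g o$ ($y{\left(g,o \right)} = 16 g o + \left(- 109 o + g\right) = 16 g o + \left(g - 109 o\right) = g - 109 o + 16 g o$)
$-34503 - \frac{57}{y{\left(-138,1 \left(-2\right) - 2 \right)}} = -34503 - \frac{57}{-138 - 109 \left(1 \left(-2\right) - 2\right) + 16 \left(-138\right) \left(1 \left(-2\right) - 2\right)} = -34503 - \frac{57}{-138 - 109 \left(-2 - 2\right) + 16 \left(-138\right) \left(-2 - 2\right)} = -34503 - \frac{57}{-138 - -436 + 16 \left(-138\right) \left(-4\right)} = -34503 - \frac{57}{-138 + 436 + 8832} = -34503 - \frac{57}{9130} = - \frac{315012447}{9130}$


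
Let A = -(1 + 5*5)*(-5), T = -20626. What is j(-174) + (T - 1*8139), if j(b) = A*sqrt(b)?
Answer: -28765 + 130*I*sqrt(174) ≈ -28765.0 + 1714.8*I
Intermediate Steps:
A = 130 (A = -(1 + 25)*(-5) = -1*26*(-5) = -26*(-5) = 130)
j(b) = 130*sqrt(b)
j(-174) + (T - 1*8139) = 130*sqrt(-174) + (-20626 - 1*8139) = 130*(I*sqrt(174)) + (-20626 - 8139) = 130*I*sqrt(174) - 28765 = -28765 + 130*I*sqrt(174)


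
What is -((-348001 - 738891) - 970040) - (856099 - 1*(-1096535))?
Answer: 104298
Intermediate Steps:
-((-348001 - 738891) - 970040) - (856099 - 1*(-1096535)) = -(-1086892 - 970040) - (856099 + 1096535) = -1*(-2056932) - 1*1952634 = 2056932 - 1952634 = 104298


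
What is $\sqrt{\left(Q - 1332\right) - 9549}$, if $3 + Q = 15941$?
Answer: $\sqrt{5057} \approx 71.113$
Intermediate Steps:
$Q = 15938$ ($Q = -3 + 15941 = 15938$)
$\sqrt{\left(Q - 1332\right) - 9549} = \sqrt{\left(15938 - 1332\right) - 9549} = \sqrt{14606 - 9549} = \sqrt{5057}$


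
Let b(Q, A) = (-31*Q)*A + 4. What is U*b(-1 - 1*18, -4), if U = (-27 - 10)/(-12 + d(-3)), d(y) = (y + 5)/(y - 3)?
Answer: -7056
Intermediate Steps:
b(Q, A) = 4 - 31*A*Q (b(Q, A) = -31*A*Q + 4 = 4 - 31*A*Q)
d(y) = (5 + y)/(-3 + y)
U = 3 (U = (-27 - 10)/(-12 + (5 - 3)/(-3 - 3)) = -37/(-12 + 2/(-6)) = -37/(-12 - ⅙*2) = -37/(-12 - ⅓) = -37/(-37/3) = -37*(-3/37) = 3)
U*b(-1 - 1*18, -4) = 3*(4 - 31*(-4)*(-1 - 1*18)) = 3*(4 - 31*(-4)*(-1 - 18)) = 3*(4 - 31*(-4)*(-19)) = 3*(4 - 2356) = 3*(-2352) = -7056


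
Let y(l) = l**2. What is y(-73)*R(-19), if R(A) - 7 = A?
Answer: -63948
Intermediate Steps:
R(A) = 7 + A
y(-73)*R(-19) = (-73)**2*(7 - 19) = 5329*(-12) = -63948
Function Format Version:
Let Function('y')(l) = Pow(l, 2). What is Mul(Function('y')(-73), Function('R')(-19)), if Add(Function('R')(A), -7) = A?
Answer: -63948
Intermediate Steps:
Function('R')(A) = Add(7, A)
Mul(Function('y')(-73), Function('R')(-19)) = Mul(Pow(-73, 2), Add(7, -19)) = Mul(5329, -12) = -63948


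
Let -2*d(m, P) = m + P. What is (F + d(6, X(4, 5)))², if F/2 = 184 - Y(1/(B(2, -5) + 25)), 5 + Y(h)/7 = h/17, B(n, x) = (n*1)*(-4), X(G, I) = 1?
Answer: 63057738769/334084 ≈ 1.8875e+5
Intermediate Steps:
B(n, x) = -4*n (B(n, x) = n*(-4) = -4*n)
Y(h) = -35 + 7*h/17 (Y(h) = -35 + 7*(h/17) = -35 + 7*h/17)
d(m, P) = -P/2 - m/2 (d(m, P) = -(m + P)/2 = -(P + m)/2 = -P/2 - m/2)
F = 126568/289 (F = 2*(184 - (-35 + 7/(17*(-4*2 + 25)))) = 2*(184 - (-35 + 7/(17*(-8 + 25)))) = 2*(184 - (-35 + (7/17)/17)) = 2*(184 - (-35 + (7/17)*(1/17))) = 2*(184 - (-35 + 7/289)) = 2*(184 - 1*(-10108/289)) = 2*(184 + 10108/289) = 2*(63284/289) = 126568/289 ≈ 437.95)
(F + d(6, X(4, 5)))² = (126568/289 + (-½*1 - ½*6))² = (126568/289 + (-½ - 3))² = (126568/289 - 7/2)² = (251113/578)² = 63057738769/334084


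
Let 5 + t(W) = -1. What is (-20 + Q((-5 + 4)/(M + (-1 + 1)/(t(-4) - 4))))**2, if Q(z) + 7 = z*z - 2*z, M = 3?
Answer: 55696/81 ≈ 687.60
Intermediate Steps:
t(W) = -6 (t(W) = -5 - 1 = -6)
Q(z) = -7 + z**2 - 2*z (Q(z) = -7 + (z*z - 2*z) = -7 + (z**2 - 2*z) = -7 + z**2 - 2*z)
(-20 + Q((-5 + 4)/(M + (-1 + 1)/(t(-4) - 4))))**2 = (-20 + (-7 + ((-5 + 4)/(3 + (-1 + 1)/(-6 - 4)))**2 - 2*(-5 + 4)/(3 + (-1 + 1)/(-6 - 4))))**2 = (-20 + (-7 + (-1/(3 + 0/(-10)))**2 - (-2)/(3 + 0/(-10))))**2 = (-20 + (-7 + (-1/(3 + 0*(-1/10)))**2 - (-2)/(3 + 0*(-1/10))))**2 = (-20 + (-7 + (-1/(3 + 0))**2 - (-2)/(3 + 0)))**2 = (-20 + (-7 + (-1/3)**2 - (-2)/3))**2 = (-20 + (-7 + (-1*1/3)**2 - (-2)/3))**2 = (-20 + (-7 + (-1/3)**2 - 2*(-1/3)))**2 = (-20 + (-7 + 1/9 + 2/3))**2 = (-20 - 56/9)**2 = (-236/9)**2 = 55696/81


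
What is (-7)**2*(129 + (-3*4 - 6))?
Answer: 5439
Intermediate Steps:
(-7)**2*(129 + (-3*4 - 6)) = 49*(129 + (-12 - 6)) = 49*(129 - 18) = 49*111 = 5439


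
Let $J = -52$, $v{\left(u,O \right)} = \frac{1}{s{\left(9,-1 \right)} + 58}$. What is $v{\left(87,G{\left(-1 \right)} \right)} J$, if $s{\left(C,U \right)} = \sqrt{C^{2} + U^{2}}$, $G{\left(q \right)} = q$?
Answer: $- \frac{1508}{1641} + \frac{26 \sqrt{82}}{1641} \approx -0.77548$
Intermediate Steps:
$v{\left(u,O \right)} = \frac{1}{58 + \sqrt{82}}$ ($v{\left(u,O \right)} = \frac{1}{\sqrt{9^{2} + \left(-1\right)^{2}} + 58} = \frac{1}{\sqrt{81 + 1} + 58} = \frac{1}{\sqrt{82} + 58} = \frac{1}{58 + \sqrt{82}}$)
$v{\left(87,G{\left(-1 \right)} \right)} J = \left(\frac{29}{1641} - \frac{\sqrt{82}}{3282}\right) \left(-52\right) = - \frac{1508}{1641} + \frac{26 \sqrt{82}}{1641}$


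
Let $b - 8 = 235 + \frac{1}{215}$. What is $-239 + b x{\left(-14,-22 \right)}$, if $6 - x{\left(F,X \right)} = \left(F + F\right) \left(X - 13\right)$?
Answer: $- \frac{50938989}{215} \approx -2.3693 \cdot 10^{5}$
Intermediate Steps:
$b = \frac{52246}{215}$ ($b = 8 + \left(235 + \frac{1}{215}\right) = 8 + \frac{50526}{215} = \frac{52246}{215} \approx 243.0$)
$x{\left(F,X \right)} = 6 - 2 F \left(-13 + X\right)$ ($x{\left(F,X \right)} = 6 - \left(F + F\right) \left(X - 13\right) = 6 - 2 F \left(-13 + X\right)$)
$-239 + b x{\left(-14,-22 \right)} = -239 + \frac{52246 \left(6 + 26 \left(-14\right) - \left(-28\right) \left(-22\right)\right)}{215} = -239 + \frac{52246 \left(6 - 364 - 616\right)}{215} = -239 + \frac{52246}{215} \left(-974\right) = -239 - \frac{50887604}{215} = - \frac{50938989}{215}$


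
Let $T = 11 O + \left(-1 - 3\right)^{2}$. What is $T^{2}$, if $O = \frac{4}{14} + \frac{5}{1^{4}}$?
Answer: $\frac{269361}{49} \approx 5497.2$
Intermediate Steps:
$O = \frac{37}{7}$ ($O = 4 \cdot \frac{1}{14} + \frac{5}{1} = \frac{2}{7} + 5 \cdot 1 = \frac{2}{7} + 5 = \frac{37}{7} \approx 5.2857$)
$T = \frac{519}{7}$ ($T = 11 \cdot \frac{37}{7} + \left(-1 - 3\right)^{2} = \frac{407}{7} + \left(-4\right)^{2} = \frac{407}{7} + 16 = \frac{519}{7} \approx 74.143$)
$T^{2} = \left(\frac{519}{7}\right)^{2} = \frac{269361}{49}$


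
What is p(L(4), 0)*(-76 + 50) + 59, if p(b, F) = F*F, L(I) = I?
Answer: 59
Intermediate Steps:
p(b, F) = F**2
p(L(4), 0)*(-76 + 50) + 59 = 0**2*(-76 + 50) + 59 = 0*(-26) + 59 = 0 + 59 = 59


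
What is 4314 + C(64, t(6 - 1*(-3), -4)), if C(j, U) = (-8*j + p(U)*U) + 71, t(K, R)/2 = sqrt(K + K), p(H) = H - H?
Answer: 3873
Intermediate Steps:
p(H) = 0
t(K, R) = 2*sqrt(2)*sqrt(K) (t(K, R) = 2*sqrt(K + K) = 2*sqrt(2*K) = 2*(sqrt(2)*sqrt(K)) = 2*sqrt(2)*sqrt(K))
C(j, U) = 71 - 8*j (C(j, U) = (-8*j + 0*U) + 71 = (-8*j + 0) + 71 = -8*j + 71 = 71 - 8*j)
4314 + C(64, t(6 - 1*(-3), -4)) = 4314 + (71 - 8*64) = 4314 + (71 - 512) = 4314 - 441 = 3873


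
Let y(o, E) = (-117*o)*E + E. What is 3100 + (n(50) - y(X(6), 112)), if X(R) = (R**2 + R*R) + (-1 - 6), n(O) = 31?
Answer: 854779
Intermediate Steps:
X(R) = -7 + 2*R**2 (X(R) = (R**2 + R**2) - 7 = 2*R**2 - 7 = -7 + 2*R**2)
y(o, E) = E - 117*E*o (y(o, E) = -117*E*o + E = E - 117*E*o)
3100 + (n(50) - y(X(6), 112)) = 3100 + (31 - 112*(1 - 117*(-7 + 2*6**2))) = 3100 + (31 - 112*(1 - 117*(-7 + 2*36))) = 3100 + (31 - 112*(1 - 117*(-7 + 72))) = 3100 + (31 - 112*(1 - 117*65)) = 3100 + (31 - 112*(1 - 7605)) = 3100 + (31 - 112*(-7604)) = 3100 + (31 - 1*(-851648)) = 3100 + (31 + 851648) = 3100 + 851679 = 854779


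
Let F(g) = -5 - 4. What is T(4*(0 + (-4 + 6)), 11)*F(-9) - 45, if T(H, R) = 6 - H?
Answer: -27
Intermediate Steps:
F(g) = -9
T(4*(0 + (-4 + 6)), 11)*F(-9) - 45 = (6 - 4*(0 + (-4 + 6)))*(-9) - 45 = (6 - 4*(0 + 2))*(-9) - 45 = (6 - 4*2)*(-9) - 45 = (6 - 1*8)*(-9) - 45 = (6 - 8)*(-9) - 45 = -2*(-9) - 45 = 18 - 45 = -27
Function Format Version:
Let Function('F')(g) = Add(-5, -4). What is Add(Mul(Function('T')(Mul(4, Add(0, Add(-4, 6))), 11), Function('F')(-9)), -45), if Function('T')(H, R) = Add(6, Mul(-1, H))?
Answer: -27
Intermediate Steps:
Function('F')(g) = -9
Add(Mul(Function('T')(Mul(4, Add(0, Add(-4, 6))), 11), Function('F')(-9)), -45) = Add(Mul(Add(6, Mul(-1, Mul(4, Add(0, Add(-4, 6))))), -9), -45) = Add(Mul(Add(6, Mul(-1, Mul(4, Add(0, 2)))), -9), -45) = Add(Mul(Add(6, Mul(-1, Mul(4, 2))), -9), -45) = Add(Mul(Add(6, Mul(-1, 8)), -9), -45) = Add(Mul(Add(6, -8), -9), -45) = Add(Mul(-2, -9), -45) = Add(18, -45) = -27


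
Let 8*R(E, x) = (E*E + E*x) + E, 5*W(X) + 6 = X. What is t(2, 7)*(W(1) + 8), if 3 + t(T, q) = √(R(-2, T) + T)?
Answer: -21 + 7*√7/2 ≈ -11.740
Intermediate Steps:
W(X) = -6/5 + X/5
R(E, x) = E/8 + E²/8 + E*x/8 (R(E, x) = ((E*E + E*x) + E)/8 = ((E² + E*x) + E)/8 = (E + E² + E*x)/8 = E/8 + E²/8 + E*x/8)
t(T, q) = -3 + √(¼ + 3*T/4) (t(T, q) = -3 + √((⅛)*(-2)*(1 - 2 + T) + T) = -3 + √((⅛)*(-2)*(-1 + T) + T) = -3 + √((¼ - T/4) + T) = -3 + √(¼ + 3*T/4))
t(2, 7)*(W(1) + 8) = (-3 + √(1 + 3*2)/2)*((-6/5 + (⅕)*1) + 8) = (-3 + √(1 + 6)/2)*((-6/5 + ⅕) + 8) = (-3 + √7/2)*(-1 + 8) = (-3 + √7/2)*7 = -21 + 7*√7/2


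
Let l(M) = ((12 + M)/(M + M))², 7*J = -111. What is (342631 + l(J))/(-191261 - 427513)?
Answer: -1876247437/3388406424 ≈ -0.55373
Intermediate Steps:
J = -111/7 (J = (⅐)*(-111) = -111/7 ≈ -15.857)
l(M) = (12 + M)²/(4*M²) (l(M) = ((12 + M)/((2*M)))² = ((12 + M)*(1/(2*M)))² = ((12 + M)/(2*M))² = (12 + M)²/(4*M²))
(342631 + l(J))/(-191261 - 427513) = (342631 + (12 - 111/7)²/(4*(-111/7)²))/(-191261 - 427513) = (342631 + (¼)*(49/12321)*(-27/7)²)/(-618774) = (342631 + (¼)*(49/12321)*(729/49))*(-1/618774) = (342631 + 81/5476)*(-1/618774) = (1876247437/5476)*(-1/618774) = -1876247437/3388406424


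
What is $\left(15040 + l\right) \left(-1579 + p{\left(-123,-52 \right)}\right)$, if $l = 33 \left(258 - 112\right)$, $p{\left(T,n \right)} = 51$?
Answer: $-30343024$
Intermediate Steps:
$l = 4818$ ($l = 33 \cdot 146 = 4818$)
$\left(15040 + l\right) \left(-1579 + p{\left(-123,-52 \right)}\right) = \left(15040 + 4818\right) \left(-1579 + 51\right) = 19858 \left(-1528\right) = -30343024$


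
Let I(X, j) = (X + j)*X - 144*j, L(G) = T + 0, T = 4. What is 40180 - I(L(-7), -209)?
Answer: 10904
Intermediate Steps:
L(G) = 4 (L(G) = 4 + 0 = 4)
I(X, j) = -144*j + X*(X + j) (I(X, j) = X*(X + j) - 144*j = -144*j + X*(X + j))
40180 - I(L(-7), -209) = 40180 - (4**2 - 144*(-209) + 4*(-209)) = 40180 - (16 + 30096 - 836) = 40180 - 1*29276 = 40180 - 29276 = 10904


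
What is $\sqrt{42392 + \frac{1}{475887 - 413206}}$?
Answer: $\frac{\sqrt{166554257866993}}{62681} \approx 205.89$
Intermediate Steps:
$\sqrt{42392 + \frac{1}{475887 - 413206}} = \sqrt{42392 + \frac{1}{62681}} = \sqrt{\frac{2657172953}{62681}} = \frac{\sqrt{166554257866993}}{62681}$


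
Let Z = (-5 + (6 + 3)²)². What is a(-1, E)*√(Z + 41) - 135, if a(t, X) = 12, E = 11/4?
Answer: -135 + 12*√5817 ≈ 780.23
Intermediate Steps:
E = 11/4 (E = 11*(¼) = 11/4 ≈ 2.7500)
Z = 5776 (Z = (-5 + 9²)² = (-5 + 81)² = 76² = 5776)
a(-1, E)*√(Z + 41) - 135 = 12*√(5776 + 41) - 135 = 12*√5817 - 135 = -135 + 12*√5817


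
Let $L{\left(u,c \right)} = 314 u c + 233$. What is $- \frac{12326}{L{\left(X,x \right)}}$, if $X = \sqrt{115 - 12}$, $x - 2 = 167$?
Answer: $\frac{2871958}{290047982379} - \frac{654091516 \sqrt{103}}{290047982379} \approx -0.022877$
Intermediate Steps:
$x = 169$ ($x = 2 + 167 = 169$)
$X = \sqrt{103} \approx 10.149$
$L{\left(u,c \right)} = 233 + 314 c u$ ($L{\left(u,c \right)} = 314 c u + 233 = 233 + 314 c u$)
$- \frac{12326}{L{\left(X,x \right)}} = - \frac{12326}{233 + 314 \cdot 169 \sqrt{103}} = - \frac{12326}{233 + 53066 \sqrt{103}}$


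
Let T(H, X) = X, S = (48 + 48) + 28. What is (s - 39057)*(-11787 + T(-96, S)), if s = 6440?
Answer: 380412071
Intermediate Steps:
S = 124 (S = 96 + 28 = 124)
(s - 39057)*(-11787 + T(-96, S)) = (6440 - 39057)*(-11787 + 124) = -32617*(-11663) = 380412071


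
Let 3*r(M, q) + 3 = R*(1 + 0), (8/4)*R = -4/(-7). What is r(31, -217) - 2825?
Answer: -59344/21 ≈ -2825.9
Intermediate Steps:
R = 2/7 (R = (-4/(-7))/2 = (-4*(-⅐))/2 = (½)*(4/7) = 2/7 ≈ 0.28571)
r(M, q) = -19/21 (r(M, q) = -1 + (2*(1 + 0)/7)/3 = -1 + ((2/7)*1)/3 = -1 + (⅓)*(2/7) = -1 + 2/21 = -19/21)
r(31, -217) - 2825 = -19/21 - 2825 = -59344/21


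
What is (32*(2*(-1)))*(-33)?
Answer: 2112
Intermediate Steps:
(32*(2*(-1)))*(-33) = (32*(-2))*(-33) = -64*(-33) = 2112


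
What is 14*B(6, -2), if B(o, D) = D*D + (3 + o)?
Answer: 182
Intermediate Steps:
B(o, D) = 3 + o + D² (B(o, D) = D² + (3 + o) = 3 + o + D²)
14*B(6, -2) = 14*(3 + 6 + (-2)²) = 14*(3 + 6 + 4) = 14*13 = 182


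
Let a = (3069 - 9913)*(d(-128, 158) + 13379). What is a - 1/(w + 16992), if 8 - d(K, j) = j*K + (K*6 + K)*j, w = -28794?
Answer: -14149713746951/11802 ≈ -1.1989e+9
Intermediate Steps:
d(K, j) = 8 - 8*K*j (d(K, j) = 8 - (j*K + (K*6 + K)*j) = 8 - (K*j + (6*K + K)*j) = 8 - (K*j + (7*K)*j) = 8 - (K*j + 7*K*j) = 8 - 8*K*j)
a = -1198925076 (a = (3069 - 9913)*((8 - 8*(-128)*158) + 13379) = -6844*((8 + 161792) + 13379) = -6844*(161800 + 13379) = -6844*175179 = -1198925076)
a - 1/(w + 16992) = -1198925076 - 1/(-28794 + 16992) = -1198925076 - 1/(-11802) = -1198925076 - 1*(-1/11802) = -1198925076 + 1/11802 = -14149713746951/11802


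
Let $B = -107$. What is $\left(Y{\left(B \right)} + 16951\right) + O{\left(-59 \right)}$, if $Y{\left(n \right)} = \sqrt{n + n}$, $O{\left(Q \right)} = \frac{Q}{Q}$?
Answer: $16952 + i \sqrt{214} \approx 16952.0 + 14.629 i$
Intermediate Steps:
$O{\left(Q \right)} = 1$
$Y{\left(n \right)} = \sqrt{2} \sqrt{n}$ ($Y{\left(n \right)} = \sqrt{2 n} = \sqrt{2} \sqrt{n}$)
$\left(Y{\left(B \right)} + 16951\right) + O{\left(-59 \right)} = \left(\sqrt{2} \sqrt{-107} + 16951\right) + 1 = \left(\sqrt{2} i \sqrt{107} + 16951\right) + 1 = \left(i \sqrt{214} + 16951\right) + 1 = \left(16951 + i \sqrt{214}\right) + 1 = 16952 + i \sqrt{214}$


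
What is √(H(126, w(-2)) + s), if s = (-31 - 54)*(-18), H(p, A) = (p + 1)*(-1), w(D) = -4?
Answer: √1403 ≈ 37.457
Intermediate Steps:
H(p, A) = -1 - p (H(p, A) = (1 + p)*(-1) = -1 - p)
s = 1530 (s = -85*(-18) = 1530)
√(H(126, w(-2)) + s) = √((-1 - 1*126) + 1530) = √((-1 - 126) + 1530) = √(-127 + 1530) = √1403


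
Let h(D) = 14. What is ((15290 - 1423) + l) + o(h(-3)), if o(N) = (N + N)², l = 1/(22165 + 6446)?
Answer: 419179762/28611 ≈ 14651.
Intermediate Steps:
l = 1/28611 ≈ 3.4952e-5
o(N) = 4*N² (o(N) = (2*N)² = 4*N²)
((15290 - 1423) + l) + o(h(-3)) = ((15290 - 1423) + 1/28611) + 4*14² = (13867 + 1/28611) + 4*196 = 396748738/28611 + 784 = 419179762/28611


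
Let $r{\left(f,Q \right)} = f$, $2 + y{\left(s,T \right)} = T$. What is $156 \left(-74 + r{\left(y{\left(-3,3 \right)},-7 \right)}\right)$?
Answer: $-11388$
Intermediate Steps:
$y{\left(s,T \right)} = -2 + T$
$156 \left(-74 + r{\left(y{\left(-3,3 \right)},-7 \right)}\right) = 156 \left(-74 + \left(-2 + 3\right)\right) = 156 \left(-74 + 1\right) = 156 \left(-73\right) = -11388$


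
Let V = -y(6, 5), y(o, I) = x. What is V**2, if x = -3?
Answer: 9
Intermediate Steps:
y(o, I) = -3
V = 3 (V = -1*(-3) = 3)
V**2 = 3**2 = 9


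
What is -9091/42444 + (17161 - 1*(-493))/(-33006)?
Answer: -174893987/233484444 ≈ -0.74906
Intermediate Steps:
-9091/42444 + (17161 - 1*(-493))/(-33006) = -9091*1/42444 + (17161 + 493)*(-1/33006) = -9091/42444 + 17654*(-1/33006) = -9091/42444 - 8827/16503 = -174893987/233484444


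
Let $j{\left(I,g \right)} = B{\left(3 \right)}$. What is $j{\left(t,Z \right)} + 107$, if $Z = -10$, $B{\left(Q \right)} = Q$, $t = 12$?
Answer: $110$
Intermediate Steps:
$j{\left(I,g \right)} = 3$
$j{\left(t,Z \right)} + 107 = 3 + 107 = 110$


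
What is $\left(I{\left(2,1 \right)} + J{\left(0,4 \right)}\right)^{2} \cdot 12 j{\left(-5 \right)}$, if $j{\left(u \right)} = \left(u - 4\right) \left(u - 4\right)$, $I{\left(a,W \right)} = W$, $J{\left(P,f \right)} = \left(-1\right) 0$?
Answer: $972$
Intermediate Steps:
$J{\left(P,f \right)} = 0$
$j{\left(u \right)} = \left(-4 + u\right)^{2}$ ($j{\left(u \right)} = \left(-4 + u\right) \left(-4 + u\right) = \left(-4 + u\right)^{2}$)
$\left(I{\left(2,1 \right)} + J{\left(0,4 \right)}\right)^{2} \cdot 12 j{\left(-5 \right)} = \left(1 + 0\right)^{2} \cdot 12 \left(-4 - 5\right)^{2} = 1^{2} \cdot 12 \left(-9\right)^{2} = 1 \cdot 12 \cdot 81 = 12 \cdot 81 = 972$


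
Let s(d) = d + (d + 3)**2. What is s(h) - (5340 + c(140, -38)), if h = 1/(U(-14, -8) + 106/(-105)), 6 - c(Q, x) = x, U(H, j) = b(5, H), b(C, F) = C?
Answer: -943321385/175561 ≈ -5373.2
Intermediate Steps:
U(H, j) = 5
c(Q, x) = 6 - x
h = 105/419 (h = 1/(5 + 106/(-105)) = 1/(5 + 106*(-1/105)) = 1/(5 - 106/105) = 1/(419/105) = 105/419 ≈ 0.25060)
s(d) = d + (3 + d)**2
s(h) - (5340 + c(140, -38)) = (105/419 + (3 + 105/419)**2) - (5340 + (6 - 1*(-38))) = (105/419 + (1362/419)**2) - (5340 + (6 + 38)) = (105/419 + 1855044/175561) - (5340 + 44) = 1899039/175561 - 1*5384 = 1899039/175561 - 5384 = -943321385/175561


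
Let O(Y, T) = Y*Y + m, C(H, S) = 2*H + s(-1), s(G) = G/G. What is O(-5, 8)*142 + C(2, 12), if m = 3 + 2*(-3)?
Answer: 3129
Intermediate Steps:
s(G) = 1
m = -3 (m = 3 - 6 = -3)
C(H, S) = 1 + 2*H (C(H, S) = 2*H + 1 = 1 + 2*H)
O(Y, T) = -3 + Y² (O(Y, T) = Y*Y - 3 = Y² - 3 = -3 + Y²)
O(-5, 8)*142 + C(2, 12) = (-3 + (-5)²)*142 + (1 + 2*2) = (-3 + 25)*142 + (1 + 4) = 22*142 + 5 = 3124 + 5 = 3129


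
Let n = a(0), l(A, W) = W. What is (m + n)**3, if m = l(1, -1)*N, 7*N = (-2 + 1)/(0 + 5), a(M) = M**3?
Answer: 1/42875 ≈ 2.3324e-5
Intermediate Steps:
N = -1/35 (N = ((-2 + 1)/(0 + 5))/7 = (-1/5)/7 = (-1*1/5)/7 = (1/7)*(-1/5) = -1/35 ≈ -0.028571)
m = 1/35 (m = -1*(-1/35) = 1/35 ≈ 0.028571)
n = 0 (n = 0**3 = 0)
(m + n)**3 = (1/35 + 0)**3 = (1/35)**3 = 1/42875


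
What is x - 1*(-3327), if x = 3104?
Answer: 6431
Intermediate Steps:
x - 1*(-3327) = 3104 - 1*(-3327) = 3104 + 3327 = 6431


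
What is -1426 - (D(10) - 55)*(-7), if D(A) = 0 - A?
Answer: -1881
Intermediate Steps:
D(A) = -A
-1426 - (D(10) - 55)*(-7) = -1426 - (-1*10 - 55)*(-7) = -1426 - (-10 - 55)*(-7) = -1426 - (-65)*(-7) = -1426 - 1*455 = -1426 - 455 = -1881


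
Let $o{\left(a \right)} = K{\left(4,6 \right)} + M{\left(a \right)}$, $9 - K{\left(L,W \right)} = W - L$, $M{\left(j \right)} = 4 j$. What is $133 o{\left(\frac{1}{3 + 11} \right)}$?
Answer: $969$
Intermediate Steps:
$K{\left(L,W \right)} = 9 + L - W$ ($K{\left(L,W \right)} = 9 - \left(W - L\right) = 9 + \left(L - W\right) = 9 + L - W$)
$o{\left(a \right)} = 7 + 4 a$ ($o{\left(a \right)} = \left(9 + 4 - 6\right) + 4 a = 7 + 4 a$)
$133 o{\left(\frac{1}{3 + 11} \right)} = 133 \left(7 + \frac{4}{3 + 11}\right) = 133 \left(7 + \frac{4}{14}\right) = 133 \left(7 + 4 \cdot \frac{1}{14}\right) = 133 \left(7 + \frac{2}{7}\right) = 133 \cdot \frac{51}{7} = 969$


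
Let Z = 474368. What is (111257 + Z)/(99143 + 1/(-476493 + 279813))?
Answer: 115180725000/19499445239 ≈ 5.9069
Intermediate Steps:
(111257 + Z)/(99143 + 1/(-476493 + 279813)) = (111257 + 474368)/(99143 + 1/(-476493 + 279813)) = 585625/(99143 + 1/(-196680)) = 585625/(99143 - 1/196680) = 585625/(19499445239/196680) = 585625*(196680/19499445239) = 115180725000/19499445239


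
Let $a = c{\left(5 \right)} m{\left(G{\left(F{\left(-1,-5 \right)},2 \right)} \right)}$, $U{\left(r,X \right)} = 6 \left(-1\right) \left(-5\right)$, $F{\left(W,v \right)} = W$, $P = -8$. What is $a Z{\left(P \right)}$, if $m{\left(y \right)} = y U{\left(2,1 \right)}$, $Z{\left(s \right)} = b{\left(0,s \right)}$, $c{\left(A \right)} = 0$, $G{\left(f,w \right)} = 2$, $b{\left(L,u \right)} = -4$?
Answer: $0$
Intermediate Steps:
$U{\left(r,X \right)} = 30$ ($U{\left(r,X \right)} = \left(-6\right) \left(-5\right) = 30$)
$Z{\left(s \right)} = -4$
$m{\left(y \right)} = 30 y$ ($m{\left(y \right)} = y 30 = 30 y$)
$a = 0$ ($a = 0 \cdot 30 \cdot 2 = 0 \cdot 60 = 0$)
$a Z{\left(P \right)} = 0 \left(-4\right) = 0$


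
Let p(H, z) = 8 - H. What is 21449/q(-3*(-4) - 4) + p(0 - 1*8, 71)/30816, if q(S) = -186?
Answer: -3442549/29853 ≈ -115.32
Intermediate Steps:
21449/q(-3*(-4) - 4) + p(0 - 1*8, 71)/30816 = 21449/(-186) + (8 - (0 - 1*8))/30816 = 21449*(-1/186) + (8 - (0 - 8))*(1/30816) = -21449/186 + (8 - 1*(-8))*(1/30816) = -21449/186 + (8 + 8)*(1/30816) = -21449/186 + 16*(1/30816) = -21449/186 + 1/1926 = -3442549/29853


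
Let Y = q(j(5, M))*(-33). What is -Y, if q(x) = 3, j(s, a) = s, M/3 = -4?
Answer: 99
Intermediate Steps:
M = -12 (M = 3*(-4) = -12)
Y = -99 (Y = 3*(-33) = -99)
-Y = -1*(-99) = 99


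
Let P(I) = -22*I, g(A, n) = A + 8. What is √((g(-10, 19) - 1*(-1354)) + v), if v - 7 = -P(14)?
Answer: √1667 ≈ 40.829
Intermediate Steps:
g(A, n) = 8 + A
v = 315 (v = 7 - (-22)*14 = 7 - 1*(-308) = 7 + 308 = 315)
√((g(-10, 19) - 1*(-1354)) + v) = √(((8 - 10) - 1*(-1354)) + 315) = √((-2 + 1354) + 315) = √(1352 + 315) = √1667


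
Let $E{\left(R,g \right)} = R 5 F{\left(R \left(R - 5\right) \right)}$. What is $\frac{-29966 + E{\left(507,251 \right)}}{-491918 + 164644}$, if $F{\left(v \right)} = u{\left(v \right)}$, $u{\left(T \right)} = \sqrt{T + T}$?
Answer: $\frac{14983}{163637} - \frac{32955 \sqrt{753}}{163637} \approx -5.4348$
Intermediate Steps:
$u{\left(T \right)} = \sqrt{2} \sqrt{T}$ ($u{\left(T \right)} = \sqrt{2 T} = \sqrt{2} \sqrt{T}$)
$F{\left(v \right)} = \sqrt{2} \sqrt{v}$
$E{\left(R,g \right)} = 5 R \sqrt{2} \sqrt{R \left(-5 + R\right)}$ ($E{\left(R,g \right)} = R 5 \sqrt{2} \sqrt{R \left(R - 5\right)} = 5 R \sqrt{2} \sqrt{R \left(-5 + R\right)}$)
$\frac{-29966 + E{\left(507,251 \right)}}{-491918 + 164644} = \frac{-29966 + 5 \cdot 507 \sqrt{2} \sqrt{507 \left(-5 + 507\right)}}{-491918 + 164644} = \frac{-29966 + 5 \cdot 507 \sqrt{2} \sqrt{507 \cdot 502}}{-327274} = \left(-29966 + 5 \cdot 507 \sqrt{2} \sqrt{254514}\right) \left(- \frac{1}{327274}\right) = \left(-29966 + 5 \cdot 507 \sqrt{2} \cdot 13 \sqrt{1506}\right) \left(- \frac{1}{327274}\right) = \left(-29966 + 65910 \sqrt{753}\right) \left(- \frac{1}{327274}\right) = \frac{14983}{163637} - \frac{32955 \sqrt{753}}{163637}$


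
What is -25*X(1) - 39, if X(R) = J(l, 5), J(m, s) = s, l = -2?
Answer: -164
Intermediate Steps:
X(R) = 5
-25*X(1) - 39 = -25*5 - 39 = -125 - 39 = -164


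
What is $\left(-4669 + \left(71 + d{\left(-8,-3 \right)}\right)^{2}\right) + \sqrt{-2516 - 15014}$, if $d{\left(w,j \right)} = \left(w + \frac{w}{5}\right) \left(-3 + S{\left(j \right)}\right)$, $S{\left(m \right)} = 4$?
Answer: $- \frac{22476}{25} + i \sqrt{17530} \approx -899.04 + 132.4 i$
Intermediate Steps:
$d{\left(w,j \right)} = \frac{6 w}{5}$ ($d{\left(w,j \right)} = \left(w + \frac{w}{5}\right) \left(-3 + 4\right) = \left(w + w \frac{1}{5}\right) 1 = \left(w + \frac{w}{5}\right) 1 = \frac{6 w}{5} \cdot 1 = \frac{6 w}{5}$)
$\left(-4669 + \left(71 + d{\left(-8,-3 \right)}\right)^{2}\right) + \sqrt{-2516 - 15014} = \left(-4669 + \left(71 + \frac{6}{5} \left(-8\right)\right)^{2}\right) + \sqrt{-2516 - 15014} = \left(-4669 + \left(71 - \frac{48}{5}\right)^{2}\right) + \sqrt{-17530} = \left(-4669 + \left(\frac{307}{5}\right)^{2}\right) + i \sqrt{17530} = \left(-4669 + \frac{94249}{25}\right) + i \sqrt{17530} = - \frac{22476}{25} + i \sqrt{17530}$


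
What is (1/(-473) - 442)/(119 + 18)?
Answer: -209067/64801 ≈ -3.2263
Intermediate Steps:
(1/(-473) - 442)/(119 + 18) = (-1/473 - 442)/137 = -209067/473*1/137 = -209067/64801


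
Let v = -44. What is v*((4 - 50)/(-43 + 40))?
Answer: -2024/3 ≈ -674.67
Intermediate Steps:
v*((4 - 50)/(-43 + 40)) = -44*(4 - 50)/(-43 + 40) = -(-2024)/(-3) = -(-2024)*(-1)/3 = -44*46/3 = -2024/3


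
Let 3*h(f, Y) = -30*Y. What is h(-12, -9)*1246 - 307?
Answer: 111833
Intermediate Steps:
h(f, Y) = -10*Y (h(f, Y) = (-30*Y)/3 = -10*Y)
h(-12, -9)*1246 - 307 = -10*(-9)*1246 - 307 = 90*1246 - 307 = 112140 - 307 = 111833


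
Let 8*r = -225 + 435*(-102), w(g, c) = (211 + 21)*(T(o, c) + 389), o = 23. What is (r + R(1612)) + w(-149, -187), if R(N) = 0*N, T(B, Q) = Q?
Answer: 330317/8 ≈ 41290.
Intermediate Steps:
w(g, c) = 90248 + 232*c (w(g, c) = (211 + 21)*(c + 389) = 232*(389 + c) = 90248 + 232*c)
r = -44595/8 (r = (-225 + 435*(-102))/8 = (-225 - 44370)/8 = (1/8)*(-44595) = -44595/8 ≈ -5574.4)
R(N) = 0
(r + R(1612)) + w(-149, -187) = (-44595/8 + 0) + (90248 + 232*(-187)) = -44595/8 + (90248 - 43384) = -44595/8 + 46864 = 330317/8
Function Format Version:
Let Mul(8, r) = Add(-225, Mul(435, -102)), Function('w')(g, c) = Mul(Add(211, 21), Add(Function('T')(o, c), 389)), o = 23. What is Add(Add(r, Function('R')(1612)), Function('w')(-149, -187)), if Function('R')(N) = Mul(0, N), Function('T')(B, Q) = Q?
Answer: Rational(330317, 8) ≈ 41290.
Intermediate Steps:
Function('w')(g, c) = Add(90248, Mul(232, c)) (Function('w')(g, c) = Mul(Add(211, 21), Add(c, 389)) = Mul(232, Add(389, c)) = Add(90248, Mul(232, c)))
r = Rational(-44595, 8) (r = Mul(Rational(1, 8), Add(-225, Mul(435, -102))) = Mul(Rational(1, 8), Add(-225, -44370)) = Mul(Rational(1, 8), -44595) = Rational(-44595, 8) ≈ -5574.4)
Function('R')(N) = 0
Add(Add(r, Function('R')(1612)), Function('w')(-149, -187)) = Add(Add(Rational(-44595, 8), 0), Add(90248, Mul(232, -187))) = Add(Rational(-44595, 8), Add(90248, -43384)) = Add(Rational(-44595, 8), 46864) = Rational(330317, 8)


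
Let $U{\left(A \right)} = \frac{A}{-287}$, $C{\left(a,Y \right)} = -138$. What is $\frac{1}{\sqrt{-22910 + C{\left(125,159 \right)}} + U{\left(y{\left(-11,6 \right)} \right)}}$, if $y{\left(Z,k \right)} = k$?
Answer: $- \frac{861}{949220374} - \frac{82369 i \sqrt{5762}}{949220374} \approx -9.0706 \cdot 10^{-7} - 0.0065869 i$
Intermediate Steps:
$U{\left(A \right)} = - \frac{A}{287}$ ($U{\left(A \right)} = A \left(- \frac{1}{287}\right) = - \frac{A}{287}$)
$\frac{1}{\sqrt{-22910 + C{\left(125,159 \right)}} + U{\left(y{\left(-11,6 \right)} \right)}} = \frac{1}{\sqrt{-22910 - 138} - \frac{6}{287}} = \frac{1}{\sqrt{-23048} - \frac{6}{287}} = \frac{1}{2 i \sqrt{5762} - \frac{6}{287}} = \frac{1}{- \frac{6}{287} + 2 i \sqrt{5762}}$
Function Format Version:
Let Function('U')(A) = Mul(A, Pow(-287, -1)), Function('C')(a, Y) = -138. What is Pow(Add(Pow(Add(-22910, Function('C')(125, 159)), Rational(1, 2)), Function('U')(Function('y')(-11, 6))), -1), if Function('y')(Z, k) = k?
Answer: Add(Rational(-861, 949220374), Mul(Rational(-82369, 949220374), I, Pow(5762, Rational(1, 2)))) ≈ Add(-9.0706e-7, Mul(-0.0065869, I))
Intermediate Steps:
Function('U')(A) = Mul(Rational(-1, 287), A) (Function('U')(A) = Mul(A, Rational(-1, 287)) = Mul(Rational(-1, 287), A))
Pow(Add(Pow(Add(-22910, Function('C')(125, 159)), Rational(1, 2)), Function('U')(Function('y')(-11, 6))), -1) = Pow(Add(Pow(Add(-22910, -138), Rational(1, 2)), Mul(Rational(-1, 287), 6)), -1) = Pow(Add(Pow(-23048, Rational(1, 2)), Rational(-6, 287)), -1) = Pow(Add(Mul(2, I, Pow(5762, Rational(1, 2))), Rational(-6, 287)), -1) = Pow(Add(Rational(-6, 287), Mul(2, I, Pow(5762, Rational(1, 2)))), -1)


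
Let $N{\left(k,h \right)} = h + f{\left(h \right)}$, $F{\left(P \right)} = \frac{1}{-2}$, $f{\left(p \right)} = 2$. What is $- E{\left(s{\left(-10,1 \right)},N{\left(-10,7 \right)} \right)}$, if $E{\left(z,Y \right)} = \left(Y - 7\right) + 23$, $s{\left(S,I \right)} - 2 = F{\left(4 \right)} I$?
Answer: $-25$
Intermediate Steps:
$F{\left(P \right)} = - \frac{1}{2}$
$N{\left(k,h \right)} = 2 + h$ ($N{\left(k,h \right)} = h + 2 = 2 + h$)
$s{\left(S,I \right)} = 2 - \frac{I}{2}$
$E{\left(z,Y \right)} = 16 + Y$ ($E{\left(z,Y \right)} = \left(-7 + Y\right) + 23 = 16 + Y$)
$- E{\left(s{\left(-10,1 \right)},N{\left(-10,7 \right)} \right)} = - (16 + \left(2 + 7\right)) = - (16 + 9) = \left(-1\right) 25 = -25$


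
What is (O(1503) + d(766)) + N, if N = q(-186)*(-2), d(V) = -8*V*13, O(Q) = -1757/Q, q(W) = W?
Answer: -119177633/1503 ≈ -79293.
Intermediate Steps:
d(V) = -104*V
N = 372 (N = -186*(-2) = 372)
(O(1503) + d(766)) + N = (-1757/1503 - 104*766) + 372 = (-1757*1/1503 - 79664) + 372 = (-1757/1503 - 79664) + 372 = -119736749/1503 + 372 = -119177633/1503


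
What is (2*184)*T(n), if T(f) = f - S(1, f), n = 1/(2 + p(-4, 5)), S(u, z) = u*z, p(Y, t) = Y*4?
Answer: 0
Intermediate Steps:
p(Y, t) = 4*Y
n = -1/14 (n = 1/(2 + 4*(-4)) = 1/(2 - 16) = 1/(-14) = -1/14 ≈ -0.071429)
T(f) = 0 (T(f) = f - f = 0)
(2*184)*T(n) = (2*184)*0 = 368*0 = 0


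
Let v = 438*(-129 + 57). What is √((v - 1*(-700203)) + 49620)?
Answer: √718287 ≈ 847.52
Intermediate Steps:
v = -31536 (v = 438*(-72) = -31536)
√((v - 1*(-700203)) + 49620) = √((-31536 - 1*(-700203)) + 49620) = √((-31536 + 700203) + 49620) = √(668667 + 49620) = √718287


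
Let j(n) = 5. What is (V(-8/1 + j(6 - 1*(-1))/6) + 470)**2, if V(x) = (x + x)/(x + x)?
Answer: 221841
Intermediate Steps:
V(x) = 1 (V(x) = (2*x)/((2*x)) = (2*x)*(1/(2*x)) = 1)
(V(-8/1 + j(6 - 1*(-1))/6) + 470)**2 = (1 + 470)**2 = 471**2 = 221841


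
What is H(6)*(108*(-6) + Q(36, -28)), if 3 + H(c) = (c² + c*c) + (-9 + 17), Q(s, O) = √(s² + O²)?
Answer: -49896 + 308*√130 ≈ -46384.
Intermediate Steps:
Q(s, O) = √(O² + s²)
H(c) = 5 + 2*c² (H(c) = -3 + ((c² + c*c) + (-9 + 17)) = -3 + ((c² + c²) + 8) = -3 + (2*c² + 8) = -3 + (8 + 2*c²) = 5 + 2*c²)
H(6)*(108*(-6) + Q(36, -28)) = (5 + 2*6²)*(108*(-6) + √((-28)² + 36²)) = (5 + 2*36)*(-648 + √(784 + 1296)) = (5 + 72)*(-648 + √2080) = 77*(-648 + 4*√130) = -49896 + 308*√130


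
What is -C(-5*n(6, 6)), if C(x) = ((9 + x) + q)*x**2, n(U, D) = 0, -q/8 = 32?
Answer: 0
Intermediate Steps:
q = -256 (q = -8*32 = -256)
C(x) = x**2*(-247 + x) (C(x) = ((9 + x) - 256)*x**2 = (-247 + x)*x**2 = x**2*(-247 + x))
-C(-5*n(6, 6)) = -(-5*0)**2*(-247 - 5*0) = -0**2*(-247 + 0) = -0*(-247) = -1*0 = 0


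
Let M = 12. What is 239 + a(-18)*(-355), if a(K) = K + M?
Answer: 2369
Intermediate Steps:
a(K) = 12 + K (a(K) = K + 12 = 12 + K)
239 + a(-18)*(-355) = 239 + (12 - 18)*(-355) = 239 - 6*(-355) = 239 + 2130 = 2369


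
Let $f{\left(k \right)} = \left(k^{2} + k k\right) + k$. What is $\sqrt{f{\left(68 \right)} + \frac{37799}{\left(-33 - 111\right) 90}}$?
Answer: $\frac{\sqrt{1206975610}}{360} \approx 96.504$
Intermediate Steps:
$f{\left(k \right)} = k + 2 k^{2}$ ($f{\left(k \right)} = \left(k^{2} + k^{2}\right) + k = 2 k^{2} + k = k + 2 k^{2}$)
$\sqrt{f{\left(68 \right)} + \frac{37799}{\left(-33 - 111\right) 90}} = \sqrt{68 \left(1 + 2 \cdot 68\right) + \frac{37799}{\left(-33 - 111\right) 90}} = \sqrt{68 \left(1 + 136\right) + \frac{37799}{\left(-144\right) 90}} = \sqrt{68 \cdot 137 + \frac{37799}{-12960}} = \sqrt{9316 + 37799 \left(- \frac{1}{12960}\right)} = \sqrt{9316 - \frac{37799}{12960}} = \sqrt{\frac{120697561}{12960}} = \frac{\sqrt{1206975610}}{360}$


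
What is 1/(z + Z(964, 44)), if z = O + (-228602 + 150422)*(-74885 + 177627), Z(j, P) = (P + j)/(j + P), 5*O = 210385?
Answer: -1/8032327482 ≈ -1.2450e-10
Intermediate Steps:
O = 42077 (O = (1/5)*210385 = 42077)
Z(j, P) = 1 (Z(j, P) = (P + j)/(P + j) = 1)
z = -8032327483 (z = 42077 + (-228602 + 150422)*(-74885 + 177627) = 42077 - 78180*102742 = 42077 - 8032369560 = -8032327483)
1/(z + Z(964, 44)) = 1/(-8032327483 + 1) = 1/(-8032327482) = -1/8032327482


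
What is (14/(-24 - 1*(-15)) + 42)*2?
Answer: 728/9 ≈ 80.889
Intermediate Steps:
(14/(-24 - 1*(-15)) + 42)*2 = (14/(-24 + 15) + 42)*2 = (14/(-9) + 42)*2 = (14*(-⅑) + 42)*2 = (-14/9 + 42)*2 = (364/9)*2 = 728/9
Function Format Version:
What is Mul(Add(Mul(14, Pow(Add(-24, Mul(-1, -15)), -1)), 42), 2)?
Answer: Rational(728, 9) ≈ 80.889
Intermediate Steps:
Mul(Add(Mul(14, Pow(Add(-24, Mul(-1, -15)), -1)), 42), 2) = Mul(Add(Mul(14, Pow(Add(-24, 15), -1)), 42), 2) = Mul(Add(Mul(14, Pow(-9, -1)), 42), 2) = Mul(Add(Mul(14, Rational(-1, 9)), 42), 2) = Mul(Add(Rational(-14, 9), 42), 2) = Mul(Rational(364, 9), 2) = Rational(728, 9)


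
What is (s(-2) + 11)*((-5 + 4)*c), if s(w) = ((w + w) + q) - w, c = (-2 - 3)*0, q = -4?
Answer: 0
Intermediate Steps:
c = 0 (c = -5*0 = 0)
s(w) = -4 + w (s(w) = ((w + w) - 4) - w = (2*w - 4) - w = (-4 + 2*w) - w = -4 + w)
(s(-2) + 11)*((-5 + 4)*c) = ((-4 - 2) + 11)*((-5 + 4)*0) = (-6 + 11)*(-1*0) = 5*0 = 0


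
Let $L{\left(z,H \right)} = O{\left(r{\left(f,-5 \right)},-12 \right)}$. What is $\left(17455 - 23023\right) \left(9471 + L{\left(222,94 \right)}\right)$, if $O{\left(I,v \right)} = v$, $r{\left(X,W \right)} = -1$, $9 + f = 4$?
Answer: $-52667712$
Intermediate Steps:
$f = -5$ ($f = -9 + 4 = -5$)
$L{\left(z,H \right)} = -12$
$\left(17455 - 23023\right) \left(9471 + L{\left(222,94 \right)}\right) = \left(17455 - 23023\right) \left(9471 - 12\right) = \left(-5568\right) 9459 = -52667712$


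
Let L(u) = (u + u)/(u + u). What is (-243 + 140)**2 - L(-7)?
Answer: 10608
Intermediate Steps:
L(u) = 1 (L(u) = (2*u)/((2*u)) = (2*u)*(1/(2*u)) = 1)
(-243 + 140)**2 - L(-7) = (-243 + 140)**2 - 1*1 = (-103)**2 - 1 = 10609 - 1 = 10608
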